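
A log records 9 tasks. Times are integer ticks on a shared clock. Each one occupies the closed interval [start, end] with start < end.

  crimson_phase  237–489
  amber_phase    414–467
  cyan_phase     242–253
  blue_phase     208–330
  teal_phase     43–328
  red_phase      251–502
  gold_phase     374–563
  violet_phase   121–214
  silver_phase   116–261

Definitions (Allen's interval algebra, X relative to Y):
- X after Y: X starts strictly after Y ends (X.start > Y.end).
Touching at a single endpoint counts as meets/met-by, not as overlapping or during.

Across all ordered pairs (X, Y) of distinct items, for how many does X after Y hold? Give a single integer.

Checking all 72 ordered pairs for relation 'after'; matching pairs in alphabetical order:
(amber_phase, blue_phase): amber_phase after blue_phase ✓
(amber_phase, cyan_phase): amber_phase after cyan_phase ✓
(amber_phase, silver_phase): amber_phase after silver_phase ✓
(amber_phase, teal_phase): amber_phase after teal_phase ✓
(amber_phase, violet_phase): amber_phase after violet_phase ✓
(crimson_phase, violet_phase): crimson_phase after violet_phase ✓
(cyan_phase, violet_phase): cyan_phase after violet_phase ✓
(gold_phase, blue_phase): gold_phase after blue_phase ✓
(gold_phase, cyan_phase): gold_phase after cyan_phase ✓
(gold_phase, silver_phase): gold_phase after silver_phase ✓
(gold_phase, teal_phase): gold_phase after teal_phase ✓
(gold_phase, violet_phase): gold_phase after violet_phase ✓
(red_phase, violet_phase): red_phase after violet_phase ✓
Count: 13.

13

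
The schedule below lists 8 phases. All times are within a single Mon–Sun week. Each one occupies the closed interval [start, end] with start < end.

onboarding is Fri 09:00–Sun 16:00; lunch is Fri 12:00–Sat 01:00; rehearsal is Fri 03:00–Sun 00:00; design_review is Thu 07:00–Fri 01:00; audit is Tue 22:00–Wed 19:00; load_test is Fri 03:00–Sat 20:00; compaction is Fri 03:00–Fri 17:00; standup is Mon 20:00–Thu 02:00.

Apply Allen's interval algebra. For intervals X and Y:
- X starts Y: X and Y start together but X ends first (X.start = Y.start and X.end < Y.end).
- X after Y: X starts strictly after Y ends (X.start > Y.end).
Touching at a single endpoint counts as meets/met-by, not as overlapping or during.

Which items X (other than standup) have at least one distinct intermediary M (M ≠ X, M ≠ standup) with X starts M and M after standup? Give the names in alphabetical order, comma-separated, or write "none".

Target standup = [Mon 20:00, Thu 02:00].
Intermediaries M with M after standup: compaction, design_review, load_test, lunch, onboarding, rehearsal.
Via compaction — items with X starts compaction: none.
Via design_review — items with X starts design_review: none.
Via load_test — items with X starts load_test: compaction.
Via lunch — items with X starts lunch: none.
Via onboarding — items with X starts onboarding: none.
Via rehearsal — items with X starts rehearsal: compaction, load_test.
Union: compaction, load_test.

compaction, load_test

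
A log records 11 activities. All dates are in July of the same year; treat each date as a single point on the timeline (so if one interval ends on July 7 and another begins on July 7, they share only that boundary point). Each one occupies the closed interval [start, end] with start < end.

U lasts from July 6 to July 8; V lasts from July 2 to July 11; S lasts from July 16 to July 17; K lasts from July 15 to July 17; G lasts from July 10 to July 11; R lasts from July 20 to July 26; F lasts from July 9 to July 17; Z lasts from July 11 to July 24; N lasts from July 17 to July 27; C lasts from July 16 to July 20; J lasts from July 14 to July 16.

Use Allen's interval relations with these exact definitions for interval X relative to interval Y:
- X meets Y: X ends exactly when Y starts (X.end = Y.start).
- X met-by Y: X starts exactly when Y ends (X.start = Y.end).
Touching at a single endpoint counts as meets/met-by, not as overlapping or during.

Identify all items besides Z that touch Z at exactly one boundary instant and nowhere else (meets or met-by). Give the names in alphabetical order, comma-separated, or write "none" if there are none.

G, V

Target Z = [July 11, July 24].
C [July 16, July 20] → during → no.
F [July 9, July 17] → overlaps → no.
G [July 10, July 11] → meets → yes.
J [July 14, July 16] → during → no.
K [July 15, July 17] → during → no.
N [July 17, July 27] → overlapped-by → no.
R [July 20, July 26] → overlapped-by → no.
S [July 16, July 17] → during → no.
U [July 6, July 8] → before → no.
V [July 2, July 11] → meets → yes.
Result: G, V.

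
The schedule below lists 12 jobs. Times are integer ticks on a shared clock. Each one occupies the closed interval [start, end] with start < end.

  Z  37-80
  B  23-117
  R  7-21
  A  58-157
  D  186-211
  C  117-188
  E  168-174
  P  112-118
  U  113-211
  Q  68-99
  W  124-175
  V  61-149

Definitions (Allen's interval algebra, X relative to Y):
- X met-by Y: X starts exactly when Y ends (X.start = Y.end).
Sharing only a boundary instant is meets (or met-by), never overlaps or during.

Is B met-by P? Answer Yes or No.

No

B = [23, 117], P = [112, 118].
Actual relation of B to P: overlaps.
Asked whether 'met-by' holds → No.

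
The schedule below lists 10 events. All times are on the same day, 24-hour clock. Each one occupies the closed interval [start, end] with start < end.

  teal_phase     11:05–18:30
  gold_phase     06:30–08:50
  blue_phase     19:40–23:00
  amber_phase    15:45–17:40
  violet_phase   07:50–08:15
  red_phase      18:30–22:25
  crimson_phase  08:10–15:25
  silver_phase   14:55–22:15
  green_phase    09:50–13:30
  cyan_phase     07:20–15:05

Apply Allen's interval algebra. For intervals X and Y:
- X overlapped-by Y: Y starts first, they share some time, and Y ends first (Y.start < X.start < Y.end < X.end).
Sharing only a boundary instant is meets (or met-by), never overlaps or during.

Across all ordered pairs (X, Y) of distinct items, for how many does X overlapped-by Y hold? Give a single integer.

13

Checking all 90 ordered pairs for relation 'overlapped-by'; matching pairs in alphabetical order:
(blue_phase, red_phase): blue_phase overlapped-by red_phase ✓
(blue_phase, silver_phase): blue_phase overlapped-by silver_phase ✓
(crimson_phase, cyan_phase): crimson_phase overlapped-by cyan_phase ✓
(crimson_phase, gold_phase): crimson_phase overlapped-by gold_phase ✓
(crimson_phase, violet_phase): crimson_phase overlapped-by violet_phase ✓
(cyan_phase, gold_phase): cyan_phase overlapped-by gold_phase ✓
(red_phase, silver_phase): red_phase overlapped-by silver_phase ✓
(silver_phase, crimson_phase): silver_phase overlapped-by crimson_phase ✓
(silver_phase, cyan_phase): silver_phase overlapped-by cyan_phase ✓
(silver_phase, teal_phase): silver_phase overlapped-by teal_phase ✓
(teal_phase, crimson_phase): teal_phase overlapped-by crimson_phase ✓
(teal_phase, cyan_phase): teal_phase overlapped-by cyan_phase ✓
(teal_phase, green_phase): teal_phase overlapped-by green_phase ✓
Count: 13.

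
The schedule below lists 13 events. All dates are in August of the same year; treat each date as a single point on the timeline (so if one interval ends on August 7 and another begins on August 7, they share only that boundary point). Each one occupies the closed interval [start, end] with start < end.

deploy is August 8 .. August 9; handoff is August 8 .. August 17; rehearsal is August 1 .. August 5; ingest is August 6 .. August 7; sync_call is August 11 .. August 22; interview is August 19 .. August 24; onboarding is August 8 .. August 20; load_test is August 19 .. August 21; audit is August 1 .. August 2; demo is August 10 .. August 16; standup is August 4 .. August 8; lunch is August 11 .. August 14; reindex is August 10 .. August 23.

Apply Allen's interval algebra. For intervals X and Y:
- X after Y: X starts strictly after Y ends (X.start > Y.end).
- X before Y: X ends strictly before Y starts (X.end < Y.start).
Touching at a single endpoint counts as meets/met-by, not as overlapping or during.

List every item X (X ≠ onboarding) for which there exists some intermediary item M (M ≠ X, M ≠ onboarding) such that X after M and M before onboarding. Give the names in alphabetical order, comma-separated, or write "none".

demo, deploy, handoff, ingest, interview, load_test, lunch, reindex, standup, sync_call

Target onboarding = [August 8, August 20].
Intermediaries M with M before onboarding: audit, ingest, rehearsal.
Via audit — items with X after audit: demo, deploy, handoff, ingest, interview, load_test, lunch, reindex, standup, sync_call.
Via ingest — items with X after ingest: demo, deploy, handoff, interview, load_test, lunch, reindex, sync_call.
Via rehearsal — items with X after rehearsal: demo, deploy, handoff, ingest, interview, load_test, lunch, reindex, sync_call.
Union: demo, deploy, handoff, ingest, interview, load_test, lunch, reindex, standup, sync_call.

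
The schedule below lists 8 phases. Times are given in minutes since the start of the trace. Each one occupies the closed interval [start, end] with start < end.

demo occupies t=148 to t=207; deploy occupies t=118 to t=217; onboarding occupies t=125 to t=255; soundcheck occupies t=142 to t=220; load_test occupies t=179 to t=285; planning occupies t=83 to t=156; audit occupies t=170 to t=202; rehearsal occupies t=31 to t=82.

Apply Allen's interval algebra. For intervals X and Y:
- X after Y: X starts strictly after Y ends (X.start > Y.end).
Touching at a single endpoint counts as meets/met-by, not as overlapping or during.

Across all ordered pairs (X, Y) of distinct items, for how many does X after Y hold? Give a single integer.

Checking all 56 ordered pairs for relation 'after'; matching pairs in alphabetical order:
(audit, planning): audit after planning ✓
(audit, rehearsal): audit after rehearsal ✓
(demo, rehearsal): demo after rehearsal ✓
(deploy, rehearsal): deploy after rehearsal ✓
(load_test, planning): load_test after planning ✓
(load_test, rehearsal): load_test after rehearsal ✓
(onboarding, rehearsal): onboarding after rehearsal ✓
(planning, rehearsal): planning after rehearsal ✓
(soundcheck, rehearsal): soundcheck after rehearsal ✓
Count: 9.

9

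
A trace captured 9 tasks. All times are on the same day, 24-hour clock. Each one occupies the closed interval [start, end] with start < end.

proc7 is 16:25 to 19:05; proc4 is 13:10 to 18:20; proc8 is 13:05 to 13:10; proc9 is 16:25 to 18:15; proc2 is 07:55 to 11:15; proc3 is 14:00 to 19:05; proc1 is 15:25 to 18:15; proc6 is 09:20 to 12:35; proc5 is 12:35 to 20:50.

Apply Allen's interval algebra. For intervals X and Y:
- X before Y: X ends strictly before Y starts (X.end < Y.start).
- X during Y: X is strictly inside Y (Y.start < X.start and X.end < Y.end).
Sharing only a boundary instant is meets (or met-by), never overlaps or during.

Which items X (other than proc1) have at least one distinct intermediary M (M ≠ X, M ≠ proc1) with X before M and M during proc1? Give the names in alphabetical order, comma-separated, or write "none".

none

Target proc1 = [15:25, 18:15].
Intermediaries M with M during proc1: none.
Union: none.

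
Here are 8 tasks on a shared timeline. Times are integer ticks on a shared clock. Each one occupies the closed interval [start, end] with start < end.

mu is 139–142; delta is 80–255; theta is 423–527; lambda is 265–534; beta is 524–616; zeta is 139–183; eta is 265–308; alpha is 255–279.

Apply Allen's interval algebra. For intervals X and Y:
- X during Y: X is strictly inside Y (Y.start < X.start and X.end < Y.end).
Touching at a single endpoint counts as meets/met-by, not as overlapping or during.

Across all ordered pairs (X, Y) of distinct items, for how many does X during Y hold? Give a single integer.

Checking all 56 ordered pairs for relation 'during'; matching pairs in alphabetical order:
(mu, delta): mu during delta ✓
(theta, lambda): theta during lambda ✓
(zeta, delta): zeta during delta ✓
Count: 3.

3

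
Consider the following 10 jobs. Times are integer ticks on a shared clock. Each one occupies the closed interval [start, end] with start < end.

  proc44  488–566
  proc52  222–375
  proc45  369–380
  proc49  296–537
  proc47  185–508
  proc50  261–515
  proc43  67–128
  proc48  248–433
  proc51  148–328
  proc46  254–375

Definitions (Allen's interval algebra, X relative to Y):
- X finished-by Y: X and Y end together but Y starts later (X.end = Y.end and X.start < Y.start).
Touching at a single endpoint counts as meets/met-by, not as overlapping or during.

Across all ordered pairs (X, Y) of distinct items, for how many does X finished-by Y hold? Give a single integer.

Checking all 90 ordered pairs for relation 'finished-by'; matching pairs in alphabetical order:
(proc52, proc46): proc52 finished-by proc46 ✓
Count: 1.

1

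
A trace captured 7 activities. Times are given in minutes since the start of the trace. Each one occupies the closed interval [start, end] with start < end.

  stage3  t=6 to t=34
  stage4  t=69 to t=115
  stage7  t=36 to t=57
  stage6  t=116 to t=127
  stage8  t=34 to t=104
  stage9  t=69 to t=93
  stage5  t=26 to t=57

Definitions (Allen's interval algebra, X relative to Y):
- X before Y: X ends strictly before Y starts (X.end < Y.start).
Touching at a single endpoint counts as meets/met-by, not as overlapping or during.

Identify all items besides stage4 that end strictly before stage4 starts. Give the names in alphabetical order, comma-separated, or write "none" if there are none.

Target stage4 = [t=69, t=115].
stage3 [t=6, t=34] → before → yes.
stage5 [t=26, t=57] → before → yes.
stage6 [t=116, t=127] → after → no.
stage7 [t=36, t=57] → before → yes.
stage8 [t=34, t=104] → overlaps → no.
stage9 [t=69, t=93] → starts → no.
Result: stage3, stage5, stage7.

stage3, stage5, stage7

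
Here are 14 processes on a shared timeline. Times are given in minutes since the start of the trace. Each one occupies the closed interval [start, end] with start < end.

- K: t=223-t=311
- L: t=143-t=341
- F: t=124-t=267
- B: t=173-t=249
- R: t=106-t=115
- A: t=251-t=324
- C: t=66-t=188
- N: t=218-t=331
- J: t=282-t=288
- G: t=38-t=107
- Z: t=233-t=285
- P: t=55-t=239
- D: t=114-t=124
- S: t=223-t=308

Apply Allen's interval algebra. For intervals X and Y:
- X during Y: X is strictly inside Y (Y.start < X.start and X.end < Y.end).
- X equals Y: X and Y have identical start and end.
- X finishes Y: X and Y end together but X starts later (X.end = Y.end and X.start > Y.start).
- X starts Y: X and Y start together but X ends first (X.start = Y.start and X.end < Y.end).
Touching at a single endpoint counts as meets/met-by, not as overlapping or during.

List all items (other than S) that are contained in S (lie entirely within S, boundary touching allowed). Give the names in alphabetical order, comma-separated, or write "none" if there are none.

J, Z

Target S = [t=223, t=308].
A [t=251, t=324] → overlapped-by → no.
B [t=173, t=249] → overlaps → no.
C [t=66, t=188] → before → no.
D [t=114, t=124] → before → no.
F [t=124, t=267] → overlaps → no.
G [t=38, t=107] → before → no.
J [t=282, t=288] → during → yes.
K [t=223, t=311] → started-by → no.
L [t=143, t=341] → contains → no.
N [t=218, t=331] → contains → no.
P [t=55, t=239] → overlaps → no.
R [t=106, t=115] → before → no.
Z [t=233, t=285] → during → yes.
Result: J, Z.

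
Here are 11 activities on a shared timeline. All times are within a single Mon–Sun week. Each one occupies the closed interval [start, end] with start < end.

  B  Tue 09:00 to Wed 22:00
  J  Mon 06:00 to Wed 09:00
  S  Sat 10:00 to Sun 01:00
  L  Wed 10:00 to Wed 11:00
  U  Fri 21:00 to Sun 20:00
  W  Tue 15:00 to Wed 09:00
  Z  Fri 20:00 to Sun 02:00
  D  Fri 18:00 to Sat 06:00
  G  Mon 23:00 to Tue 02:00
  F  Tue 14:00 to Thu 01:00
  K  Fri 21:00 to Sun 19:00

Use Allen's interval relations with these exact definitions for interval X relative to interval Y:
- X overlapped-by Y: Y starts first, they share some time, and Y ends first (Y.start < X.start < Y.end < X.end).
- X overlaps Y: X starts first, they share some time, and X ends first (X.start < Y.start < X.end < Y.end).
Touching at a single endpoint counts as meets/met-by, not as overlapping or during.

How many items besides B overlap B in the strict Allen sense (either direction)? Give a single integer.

2

Target B = [Tue 09:00, Wed 22:00].
D [Fri 18:00, Sat 06:00] → after → no.
F [Tue 14:00, Thu 01:00] → overlapped-by → counts.
G [Mon 23:00, Tue 02:00] → before → no.
J [Mon 06:00, Wed 09:00] → overlaps → counts.
K [Fri 21:00, Sun 19:00] → after → no.
L [Wed 10:00, Wed 11:00] → during → no.
S [Sat 10:00, Sun 01:00] → after → no.
U [Fri 21:00, Sun 20:00] → after → no.
W [Tue 15:00, Wed 09:00] → during → no.
Z [Fri 20:00, Sun 02:00] → after → no.
Total: 2.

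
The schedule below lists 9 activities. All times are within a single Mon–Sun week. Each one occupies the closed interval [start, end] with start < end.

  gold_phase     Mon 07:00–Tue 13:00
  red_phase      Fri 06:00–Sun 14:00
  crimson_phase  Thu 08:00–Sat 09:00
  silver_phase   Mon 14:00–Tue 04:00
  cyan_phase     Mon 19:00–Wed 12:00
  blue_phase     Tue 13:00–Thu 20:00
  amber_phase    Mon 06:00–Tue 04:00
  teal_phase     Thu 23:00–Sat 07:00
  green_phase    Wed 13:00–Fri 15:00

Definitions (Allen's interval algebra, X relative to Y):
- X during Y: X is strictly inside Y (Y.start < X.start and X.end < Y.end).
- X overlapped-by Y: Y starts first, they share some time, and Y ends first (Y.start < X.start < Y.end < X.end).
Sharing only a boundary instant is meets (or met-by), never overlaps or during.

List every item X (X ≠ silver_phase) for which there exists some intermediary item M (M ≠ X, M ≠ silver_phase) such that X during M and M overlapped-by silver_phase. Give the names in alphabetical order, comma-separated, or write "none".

none

Target silver_phase = [Mon 14:00, Tue 04:00].
Intermediaries M with M overlapped-by silver_phase: cyan_phase.
Via cyan_phase — items with X during cyan_phase: none.
Union: none.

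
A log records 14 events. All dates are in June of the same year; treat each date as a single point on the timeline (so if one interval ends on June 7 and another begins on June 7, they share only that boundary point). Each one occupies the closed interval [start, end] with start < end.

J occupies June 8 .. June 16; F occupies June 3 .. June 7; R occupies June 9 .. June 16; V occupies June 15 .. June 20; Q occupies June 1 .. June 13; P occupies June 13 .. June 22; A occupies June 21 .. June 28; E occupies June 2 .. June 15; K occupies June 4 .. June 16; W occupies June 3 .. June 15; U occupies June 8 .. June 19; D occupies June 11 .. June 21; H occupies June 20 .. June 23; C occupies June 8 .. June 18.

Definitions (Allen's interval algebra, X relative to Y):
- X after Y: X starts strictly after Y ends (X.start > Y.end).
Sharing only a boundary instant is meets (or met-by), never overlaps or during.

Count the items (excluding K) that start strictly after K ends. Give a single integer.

Target K = [June 4, June 16].
A [June 21, June 28] → after → counts.
C [June 8, June 18] → overlapped-by → no.
D [June 11, June 21] → overlapped-by → no.
E [June 2, June 15] → overlaps → no.
F [June 3, June 7] → overlaps → no.
H [June 20, June 23] → after → counts.
J [June 8, June 16] → finishes → no.
P [June 13, June 22] → overlapped-by → no.
Q [June 1, June 13] → overlaps → no.
R [June 9, June 16] → finishes → no.
U [June 8, June 19] → overlapped-by → no.
V [June 15, June 20] → overlapped-by → no.
W [June 3, June 15] → overlaps → no.
Total: 2.

2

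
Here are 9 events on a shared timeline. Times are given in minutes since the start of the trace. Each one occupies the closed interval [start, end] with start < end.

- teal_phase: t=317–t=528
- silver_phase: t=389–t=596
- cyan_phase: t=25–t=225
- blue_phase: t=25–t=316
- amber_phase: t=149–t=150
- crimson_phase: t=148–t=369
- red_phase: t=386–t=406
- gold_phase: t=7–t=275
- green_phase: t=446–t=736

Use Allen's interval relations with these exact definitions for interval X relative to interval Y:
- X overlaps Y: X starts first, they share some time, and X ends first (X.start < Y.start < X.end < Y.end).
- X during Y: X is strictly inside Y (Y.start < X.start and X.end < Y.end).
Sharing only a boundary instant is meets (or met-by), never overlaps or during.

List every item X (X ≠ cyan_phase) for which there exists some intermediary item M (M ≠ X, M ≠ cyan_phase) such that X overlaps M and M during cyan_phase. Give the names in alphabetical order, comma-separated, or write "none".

Target cyan_phase = [t=25, t=225].
Intermediaries M with M during cyan_phase: amber_phase.
Via amber_phase — items with X overlaps amber_phase: none.
Union: none.

none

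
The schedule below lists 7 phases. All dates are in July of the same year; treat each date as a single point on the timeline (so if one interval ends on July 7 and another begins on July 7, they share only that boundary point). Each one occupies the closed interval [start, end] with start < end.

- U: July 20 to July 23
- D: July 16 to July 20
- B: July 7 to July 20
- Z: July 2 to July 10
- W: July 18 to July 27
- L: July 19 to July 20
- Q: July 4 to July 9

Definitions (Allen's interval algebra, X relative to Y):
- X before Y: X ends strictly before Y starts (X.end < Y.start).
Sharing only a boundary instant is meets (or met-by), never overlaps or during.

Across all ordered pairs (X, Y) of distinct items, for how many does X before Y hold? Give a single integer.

Checking all 42 ordered pairs for relation 'before'; matching pairs in alphabetical order:
(Q, D): Q before D ✓
(Q, L): Q before L ✓
(Q, U): Q before U ✓
(Q, W): Q before W ✓
(Z, D): Z before D ✓
(Z, L): Z before L ✓
(Z, U): Z before U ✓
(Z, W): Z before W ✓
Count: 8.

8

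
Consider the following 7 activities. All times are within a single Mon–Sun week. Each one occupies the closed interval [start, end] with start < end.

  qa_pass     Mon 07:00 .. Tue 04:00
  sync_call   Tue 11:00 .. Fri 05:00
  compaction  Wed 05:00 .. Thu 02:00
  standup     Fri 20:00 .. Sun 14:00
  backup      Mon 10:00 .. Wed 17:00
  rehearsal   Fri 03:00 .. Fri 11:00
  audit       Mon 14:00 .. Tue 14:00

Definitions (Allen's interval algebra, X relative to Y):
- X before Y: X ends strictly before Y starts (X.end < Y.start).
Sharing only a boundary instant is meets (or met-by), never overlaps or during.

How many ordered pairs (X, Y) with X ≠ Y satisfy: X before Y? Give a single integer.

13

Checking all 42 ordered pairs for relation 'before'; matching pairs in alphabetical order:
(audit, compaction): audit before compaction ✓
(audit, rehearsal): audit before rehearsal ✓
(audit, standup): audit before standup ✓
(backup, rehearsal): backup before rehearsal ✓
(backup, standup): backup before standup ✓
(compaction, rehearsal): compaction before rehearsal ✓
(compaction, standup): compaction before standup ✓
(qa_pass, compaction): qa_pass before compaction ✓
(qa_pass, rehearsal): qa_pass before rehearsal ✓
(qa_pass, standup): qa_pass before standup ✓
(qa_pass, sync_call): qa_pass before sync_call ✓
(rehearsal, standup): rehearsal before standup ✓
(sync_call, standup): sync_call before standup ✓
Count: 13.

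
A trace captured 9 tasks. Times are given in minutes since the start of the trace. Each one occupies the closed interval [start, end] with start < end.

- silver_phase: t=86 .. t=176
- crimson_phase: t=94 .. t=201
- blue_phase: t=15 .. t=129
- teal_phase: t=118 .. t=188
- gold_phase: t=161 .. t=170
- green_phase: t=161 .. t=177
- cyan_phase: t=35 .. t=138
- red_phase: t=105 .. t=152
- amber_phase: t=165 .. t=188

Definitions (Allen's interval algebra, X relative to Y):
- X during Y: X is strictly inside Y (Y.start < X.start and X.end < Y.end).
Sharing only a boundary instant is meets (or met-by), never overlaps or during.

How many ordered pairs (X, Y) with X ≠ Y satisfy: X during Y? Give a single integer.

Checking all 72 ordered pairs for relation 'during'; matching pairs in alphabetical order:
(amber_phase, crimson_phase): amber_phase during crimson_phase ✓
(gold_phase, crimson_phase): gold_phase during crimson_phase ✓
(gold_phase, silver_phase): gold_phase during silver_phase ✓
(gold_phase, teal_phase): gold_phase during teal_phase ✓
(green_phase, crimson_phase): green_phase during crimson_phase ✓
(green_phase, teal_phase): green_phase during teal_phase ✓
(red_phase, crimson_phase): red_phase during crimson_phase ✓
(red_phase, silver_phase): red_phase during silver_phase ✓
(teal_phase, crimson_phase): teal_phase during crimson_phase ✓
Count: 9.

9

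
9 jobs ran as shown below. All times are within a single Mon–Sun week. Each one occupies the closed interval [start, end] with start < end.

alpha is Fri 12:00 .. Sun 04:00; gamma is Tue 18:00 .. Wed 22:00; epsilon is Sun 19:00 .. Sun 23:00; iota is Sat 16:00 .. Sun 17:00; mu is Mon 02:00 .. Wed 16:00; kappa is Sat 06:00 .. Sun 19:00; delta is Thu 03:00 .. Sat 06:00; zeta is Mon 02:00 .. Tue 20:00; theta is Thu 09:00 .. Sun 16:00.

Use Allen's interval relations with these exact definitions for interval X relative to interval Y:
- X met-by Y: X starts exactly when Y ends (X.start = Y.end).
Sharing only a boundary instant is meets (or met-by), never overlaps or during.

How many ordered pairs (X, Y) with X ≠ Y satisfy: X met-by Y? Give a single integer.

2

Checking all 72 ordered pairs for relation 'met-by'; matching pairs in alphabetical order:
(epsilon, kappa): epsilon met-by kappa ✓
(kappa, delta): kappa met-by delta ✓
Count: 2.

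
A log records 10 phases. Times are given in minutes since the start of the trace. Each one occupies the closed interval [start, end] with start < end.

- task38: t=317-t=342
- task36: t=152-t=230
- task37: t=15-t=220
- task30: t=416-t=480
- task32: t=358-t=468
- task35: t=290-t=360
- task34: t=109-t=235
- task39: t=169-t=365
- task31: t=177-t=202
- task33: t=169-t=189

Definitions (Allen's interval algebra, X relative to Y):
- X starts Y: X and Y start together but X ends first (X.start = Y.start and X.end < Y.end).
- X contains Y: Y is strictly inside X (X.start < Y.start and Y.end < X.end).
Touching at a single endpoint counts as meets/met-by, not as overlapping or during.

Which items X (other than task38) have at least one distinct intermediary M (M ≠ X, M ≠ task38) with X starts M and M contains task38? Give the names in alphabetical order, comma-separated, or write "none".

task33

Target task38 = [t=317, t=342].
Intermediaries M with M contains task38: task35, task39.
Via task35 — items with X starts task35: none.
Via task39 — items with X starts task39: task33.
Union: task33.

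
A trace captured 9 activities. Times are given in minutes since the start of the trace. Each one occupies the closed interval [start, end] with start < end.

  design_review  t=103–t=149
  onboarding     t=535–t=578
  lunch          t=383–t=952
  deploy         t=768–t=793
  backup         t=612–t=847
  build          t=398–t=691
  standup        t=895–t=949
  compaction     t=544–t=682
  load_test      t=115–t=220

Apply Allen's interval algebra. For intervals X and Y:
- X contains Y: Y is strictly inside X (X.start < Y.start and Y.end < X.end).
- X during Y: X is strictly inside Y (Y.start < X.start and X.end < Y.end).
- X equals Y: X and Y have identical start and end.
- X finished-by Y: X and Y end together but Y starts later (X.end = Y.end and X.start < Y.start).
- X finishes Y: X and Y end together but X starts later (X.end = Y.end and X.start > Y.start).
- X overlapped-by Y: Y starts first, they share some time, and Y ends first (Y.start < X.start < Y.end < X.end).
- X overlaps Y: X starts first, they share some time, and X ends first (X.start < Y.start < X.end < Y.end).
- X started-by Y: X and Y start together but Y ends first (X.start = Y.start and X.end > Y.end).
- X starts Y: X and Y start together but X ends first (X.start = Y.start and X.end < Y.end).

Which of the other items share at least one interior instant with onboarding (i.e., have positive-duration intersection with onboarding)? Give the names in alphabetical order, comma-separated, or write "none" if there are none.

build, compaction, lunch

Target onboarding = [t=535, t=578].
backup [t=612, t=847] → after → no.
build [t=398, t=691] → contains → yes.
compaction [t=544, t=682] → overlapped-by → yes.
deploy [t=768, t=793] → after → no.
design_review [t=103, t=149] → before → no.
load_test [t=115, t=220] → before → no.
lunch [t=383, t=952] → contains → yes.
standup [t=895, t=949] → after → no.
Result: build, compaction, lunch.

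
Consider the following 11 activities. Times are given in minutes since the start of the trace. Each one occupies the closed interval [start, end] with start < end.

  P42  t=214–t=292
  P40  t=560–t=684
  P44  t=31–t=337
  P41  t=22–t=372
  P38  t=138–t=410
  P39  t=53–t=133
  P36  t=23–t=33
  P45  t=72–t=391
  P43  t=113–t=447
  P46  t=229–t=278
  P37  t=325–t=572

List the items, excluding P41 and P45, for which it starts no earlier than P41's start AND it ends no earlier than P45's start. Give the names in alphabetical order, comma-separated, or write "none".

P37, P38, P39, P40, P42, P43, P44, P46

Conditions: its start is no earlier than P41's start (X.start >= t=22) AND its end is no earlier than P45's start (X.end >= t=72).
P36: start t=23 >= t=22? ✓; end t=33 >= t=72? ✗ → no.
P37: start t=325 >= t=22? ✓; end t=572 >= t=72? ✓ → yes.
P38: start t=138 >= t=22? ✓; end t=410 >= t=72? ✓ → yes.
P39: start t=53 >= t=22? ✓; end t=133 >= t=72? ✓ → yes.
P40: start t=560 >= t=22? ✓; end t=684 >= t=72? ✓ → yes.
P42: start t=214 >= t=22? ✓; end t=292 >= t=72? ✓ → yes.
P43: start t=113 >= t=22? ✓; end t=447 >= t=72? ✓ → yes.
P44: start t=31 >= t=22? ✓; end t=337 >= t=72? ✓ → yes.
P46: start t=229 >= t=22? ✓; end t=278 >= t=72? ✓ → yes.
Result: P37, P38, P39, P40, P42, P43, P44, P46.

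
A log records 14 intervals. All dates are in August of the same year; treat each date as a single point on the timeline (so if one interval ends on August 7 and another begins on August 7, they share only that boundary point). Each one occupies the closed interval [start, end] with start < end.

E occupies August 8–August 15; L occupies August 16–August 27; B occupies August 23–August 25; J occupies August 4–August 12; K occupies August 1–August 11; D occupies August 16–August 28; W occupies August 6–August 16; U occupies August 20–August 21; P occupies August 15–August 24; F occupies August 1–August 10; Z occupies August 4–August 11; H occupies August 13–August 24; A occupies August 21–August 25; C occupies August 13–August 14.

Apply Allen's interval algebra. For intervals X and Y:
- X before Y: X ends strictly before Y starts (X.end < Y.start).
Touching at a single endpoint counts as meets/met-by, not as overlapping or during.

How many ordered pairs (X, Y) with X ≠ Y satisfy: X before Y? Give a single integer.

47

Checking all 182 ordered pairs for relation 'before'; matching pairs in alphabetical order:
(C, A): C before A ✓
(C, B): C before B ✓
(C, D): C before D ✓
(C, L): C before L ✓
(C, P): C before P ✓
(C, U): C before U ✓
(E, A): E before A ✓
(E, B): E before B ✓
(E, D): E before D ✓
(E, L): E before L ✓
(E, U): E before U ✓
(F, A): F before A ✓
(F, B): F before B ✓
(F, C): F before C ✓
(F, D): F before D ✓
(F, H): F before H ✓
(F, L): F before L ✓
(F, P): F before P ✓
(F, U): F before U ✓
(J, A): J before A ✓
(J, B): J before B ✓
(J, C): J before C ✓
(J, D): J before D ✓
(J, H): J before H ✓
... plus 23 further pairs not listed.
Count: 47.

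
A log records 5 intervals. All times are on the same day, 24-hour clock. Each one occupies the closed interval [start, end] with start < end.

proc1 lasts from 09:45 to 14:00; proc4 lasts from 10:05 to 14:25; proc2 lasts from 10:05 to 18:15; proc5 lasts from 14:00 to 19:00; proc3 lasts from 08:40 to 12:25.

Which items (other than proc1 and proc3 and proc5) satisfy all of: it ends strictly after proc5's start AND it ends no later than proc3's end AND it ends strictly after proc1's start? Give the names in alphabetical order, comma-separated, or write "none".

Conditions: its end is strictly after proc5's start (X.end > 14:00) AND its end is no later than proc3's end (X.end <= 12:25) AND its end is strictly after proc1's start (X.end > 09:45).
proc2: end 18:15 > 14:00? ✓; end 18:15 <= 12:25? ✗; end 18:15 > 09:45? ✓ → no.
proc4: end 14:25 > 14:00? ✓; end 14:25 <= 12:25? ✗; end 14:25 > 09:45? ✓ → no.
Result: none.

none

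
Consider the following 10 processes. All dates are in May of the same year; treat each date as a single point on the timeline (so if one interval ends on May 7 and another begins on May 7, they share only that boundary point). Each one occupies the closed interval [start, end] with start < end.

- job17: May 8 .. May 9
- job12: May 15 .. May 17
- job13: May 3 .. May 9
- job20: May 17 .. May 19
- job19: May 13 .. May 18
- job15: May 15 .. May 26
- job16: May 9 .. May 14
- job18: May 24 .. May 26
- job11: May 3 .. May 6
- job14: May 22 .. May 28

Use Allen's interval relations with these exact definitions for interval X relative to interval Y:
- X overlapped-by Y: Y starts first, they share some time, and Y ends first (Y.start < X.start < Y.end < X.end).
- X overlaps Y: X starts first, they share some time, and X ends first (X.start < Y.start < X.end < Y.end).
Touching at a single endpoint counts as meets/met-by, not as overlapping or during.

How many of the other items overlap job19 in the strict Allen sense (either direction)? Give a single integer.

3

Target job19 = [May 13, May 18].
job11 [May 3, May 6] → before → no.
job12 [May 15, May 17] → during → no.
job13 [May 3, May 9] → before → no.
job14 [May 22, May 28] → after → no.
job15 [May 15, May 26] → overlapped-by → counts.
job16 [May 9, May 14] → overlaps → counts.
job17 [May 8, May 9] → before → no.
job18 [May 24, May 26] → after → no.
job20 [May 17, May 19] → overlapped-by → counts.
Total: 3.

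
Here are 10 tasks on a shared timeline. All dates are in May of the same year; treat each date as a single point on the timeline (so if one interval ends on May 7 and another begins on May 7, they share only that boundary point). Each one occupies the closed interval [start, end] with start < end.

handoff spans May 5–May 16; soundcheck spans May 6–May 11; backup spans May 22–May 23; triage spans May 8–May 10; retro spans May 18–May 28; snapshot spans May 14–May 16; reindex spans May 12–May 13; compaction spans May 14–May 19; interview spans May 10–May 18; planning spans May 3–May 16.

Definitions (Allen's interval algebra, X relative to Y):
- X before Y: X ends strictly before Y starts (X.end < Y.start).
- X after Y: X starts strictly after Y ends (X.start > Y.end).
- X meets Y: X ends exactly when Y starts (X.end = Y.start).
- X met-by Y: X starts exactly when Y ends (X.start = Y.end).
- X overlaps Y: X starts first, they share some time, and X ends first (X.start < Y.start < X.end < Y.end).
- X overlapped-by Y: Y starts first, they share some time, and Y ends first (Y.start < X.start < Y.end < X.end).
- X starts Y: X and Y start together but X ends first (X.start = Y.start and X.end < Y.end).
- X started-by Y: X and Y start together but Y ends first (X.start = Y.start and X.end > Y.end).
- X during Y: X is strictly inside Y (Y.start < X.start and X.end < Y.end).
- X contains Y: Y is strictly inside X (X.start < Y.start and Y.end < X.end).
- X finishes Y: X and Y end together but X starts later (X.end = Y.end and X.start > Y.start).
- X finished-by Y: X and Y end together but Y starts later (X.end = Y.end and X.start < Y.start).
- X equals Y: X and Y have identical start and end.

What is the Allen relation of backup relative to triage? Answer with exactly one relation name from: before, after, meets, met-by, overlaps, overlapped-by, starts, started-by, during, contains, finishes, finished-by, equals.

after

backup = [May 22, May 23]; triage = [May 8, May 10].
Compare endpoints: backup.start > triage.start, backup.start > triage.end, backup.end > triage.start, backup.end > triage.end.
That pattern is 'after'.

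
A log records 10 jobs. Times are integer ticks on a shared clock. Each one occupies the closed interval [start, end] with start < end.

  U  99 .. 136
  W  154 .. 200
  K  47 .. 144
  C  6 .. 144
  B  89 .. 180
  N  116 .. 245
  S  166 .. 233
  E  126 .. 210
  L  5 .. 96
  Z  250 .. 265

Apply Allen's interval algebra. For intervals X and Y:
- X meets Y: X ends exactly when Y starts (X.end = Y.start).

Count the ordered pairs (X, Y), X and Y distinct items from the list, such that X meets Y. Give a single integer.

Checking all 90 ordered pairs for relation 'meets'; matching pairs in alphabetical order:
No pair satisfies it.
Count: 0.

0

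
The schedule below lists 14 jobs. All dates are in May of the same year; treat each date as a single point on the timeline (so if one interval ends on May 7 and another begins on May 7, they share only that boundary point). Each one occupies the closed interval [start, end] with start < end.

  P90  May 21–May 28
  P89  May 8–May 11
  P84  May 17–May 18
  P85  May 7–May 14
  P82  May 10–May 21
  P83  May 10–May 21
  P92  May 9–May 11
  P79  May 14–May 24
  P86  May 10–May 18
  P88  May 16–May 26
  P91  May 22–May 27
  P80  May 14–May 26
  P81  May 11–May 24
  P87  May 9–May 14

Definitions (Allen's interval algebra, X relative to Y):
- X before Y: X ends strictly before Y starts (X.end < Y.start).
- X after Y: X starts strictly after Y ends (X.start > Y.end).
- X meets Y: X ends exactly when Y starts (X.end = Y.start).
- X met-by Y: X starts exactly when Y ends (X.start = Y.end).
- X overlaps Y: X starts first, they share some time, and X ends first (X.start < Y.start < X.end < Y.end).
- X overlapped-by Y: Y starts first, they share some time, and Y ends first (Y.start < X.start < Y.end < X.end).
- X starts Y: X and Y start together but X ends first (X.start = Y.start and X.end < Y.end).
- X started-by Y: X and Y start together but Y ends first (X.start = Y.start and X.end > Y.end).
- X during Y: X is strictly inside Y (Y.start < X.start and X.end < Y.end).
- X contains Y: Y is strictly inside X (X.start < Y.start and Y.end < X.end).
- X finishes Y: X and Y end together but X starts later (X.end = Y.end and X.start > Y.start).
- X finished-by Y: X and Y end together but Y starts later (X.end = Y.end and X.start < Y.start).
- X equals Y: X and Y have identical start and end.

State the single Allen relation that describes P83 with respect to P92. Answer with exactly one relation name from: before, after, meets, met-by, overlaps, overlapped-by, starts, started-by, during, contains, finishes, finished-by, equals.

P83 = [May 10, May 21]; P92 = [May 9, May 11].
Compare endpoints: P83.start > P92.start, P83.start < P92.end, P83.end > P92.start, P83.end > P92.end.
That pattern is 'overlapped-by'.

overlapped-by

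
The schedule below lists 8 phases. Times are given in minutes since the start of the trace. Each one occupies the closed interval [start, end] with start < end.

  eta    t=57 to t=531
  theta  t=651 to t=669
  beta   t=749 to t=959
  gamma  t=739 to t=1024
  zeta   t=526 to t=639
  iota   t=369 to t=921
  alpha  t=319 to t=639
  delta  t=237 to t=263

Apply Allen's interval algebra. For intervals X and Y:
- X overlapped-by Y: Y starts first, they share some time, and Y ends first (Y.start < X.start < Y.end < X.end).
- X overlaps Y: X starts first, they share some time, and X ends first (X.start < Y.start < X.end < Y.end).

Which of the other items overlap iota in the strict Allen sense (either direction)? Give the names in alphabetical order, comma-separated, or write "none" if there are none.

Target iota = [t=369, t=921].
alpha [t=319, t=639] → overlaps → yes.
beta [t=749, t=959] → overlapped-by → yes.
delta [t=237, t=263] → before → no.
eta [t=57, t=531] → overlaps → yes.
gamma [t=739, t=1024] → overlapped-by → yes.
theta [t=651, t=669] → during → no.
zeta [t=526, t=639] → during → no.
Result: alpha, beta, eta, gamma.

alpha, beta, eta, gamma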